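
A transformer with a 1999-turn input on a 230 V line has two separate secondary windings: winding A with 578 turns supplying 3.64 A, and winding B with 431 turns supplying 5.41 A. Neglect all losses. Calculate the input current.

I_in ≈ 2.22 A

V_A = 230 × 578/1999 = 66.503 V; V_B = 230 × 431/1999 = 49.590 V.
P_out = V_A I_A + V_B I_B = 66.503×3.64 + 49.590×5.41 = 242.07 + 268.28 = 510.35 W.
Ideal ⇒ P_in = P_out, so I_in = P_out/V_in = 510.35/230 = 2.22 A.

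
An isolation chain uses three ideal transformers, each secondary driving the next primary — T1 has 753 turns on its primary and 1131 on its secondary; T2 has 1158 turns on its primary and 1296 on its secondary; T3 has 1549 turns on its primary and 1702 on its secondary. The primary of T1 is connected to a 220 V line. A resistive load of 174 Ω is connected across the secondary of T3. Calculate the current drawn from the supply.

I_supply ≈ 4.31 A

Secondary of T1: V = 220.00 × 1131/753 = 330.44 V.
Secondary of T2: V = 330.44 × 1296/1158 = 369.82 V.
Secondary of T3: V = 369.82 × 1702/1549 = 406.34 V.
I_load = 406.34/174 = 2.3353 A, so P_out = 406.34 × 2.3353 = 948.94 W.
All ideal ⇒ P_in = P_out, so I_supply = 948.94/220 = 4.31 A.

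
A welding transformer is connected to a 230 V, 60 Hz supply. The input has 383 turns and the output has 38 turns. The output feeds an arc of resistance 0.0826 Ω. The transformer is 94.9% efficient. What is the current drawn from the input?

I_in ≈ 28.9 A

V_out = 230 × 38/383 = 22.820 V.
I_out = V_out/R = 22.820/0.0826 = 276.27 A.
P_out = V_out I_out = 22.820 × 276.27 = 6304.4 W.
P_in = P_out/η = 6304.4/0.949 = 6643.2 W.
I_in = P_in/V_in = 6643.2/230 = 28.9 A.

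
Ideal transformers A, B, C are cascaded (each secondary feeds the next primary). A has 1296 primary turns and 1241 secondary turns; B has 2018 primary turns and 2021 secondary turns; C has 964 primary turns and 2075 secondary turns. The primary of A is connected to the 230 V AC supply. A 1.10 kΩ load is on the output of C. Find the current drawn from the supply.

I_supply ≈ 0.891 A

After A: V = 230.00 × 1241/1296 = 220.24 V.
After B: V = 220.24 × 2021/2018 = 220.57 V.
After C: V = 220.57 × 2075/964 = 474.77 V.
I_load = 474.77/1100 = 0.43161 A, so P_out = 474.77 × 0.43161 = 204.91 W.
All ideal ⇒ P_in = P_out, so I_supply = 204.91/230 = 0.891 A.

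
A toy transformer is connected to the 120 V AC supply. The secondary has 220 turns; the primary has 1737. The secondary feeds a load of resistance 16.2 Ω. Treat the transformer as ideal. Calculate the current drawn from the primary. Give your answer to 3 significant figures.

I_p ≈ 0.119 A

V_s = V_p × N_s/N_p = 120 × 220/1737 = 15.199 V.
I_s = V_s/R = 15.199/16.2 = 0.93819 A.
For an ideal transformer I_p N_p = I_s N_s, so I_p = 0.93819 × 220/1737 = 0.119 A.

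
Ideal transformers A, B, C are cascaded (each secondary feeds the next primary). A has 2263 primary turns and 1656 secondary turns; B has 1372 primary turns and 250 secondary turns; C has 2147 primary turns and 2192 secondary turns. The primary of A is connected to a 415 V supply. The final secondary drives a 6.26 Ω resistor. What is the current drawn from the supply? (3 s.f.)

I_supply ≈ 1.23 A

After A: V = 415.00 × 1656/2263 = 303.69 V.
After B: V = 303.69 × 250/1372 = 55.336 V.
After C: V = 55.336 × 2192/2147 = 56.496 V.
I_load = 56.496/6.26 = 9.0249 A, so P_out = 56.496 × 9.0249 = 509.87 W.
All ideal ⇒ P_in = P_out, so I_supply = 509.87/415 = 1.23 A.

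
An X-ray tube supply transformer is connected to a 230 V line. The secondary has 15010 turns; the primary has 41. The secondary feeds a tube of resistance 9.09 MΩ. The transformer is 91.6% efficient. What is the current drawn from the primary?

V_s = 230 × 15010/41 = 84202 V.
I_s = V_s/R = 84202/(9.09×10^6) = 0.0092632 A.
P_out = V_s I_s = 84202 × 0.0092632 = 779.98 W.
P_in = P_out/η = 779.98/0.916 = 851.51 W.
I_p = P_in/V_p = 851.51/230 = 3.70 A.

I_p ≈ 3.70 A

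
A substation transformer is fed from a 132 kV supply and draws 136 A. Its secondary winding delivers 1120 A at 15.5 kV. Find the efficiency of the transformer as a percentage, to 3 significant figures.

P_in = 132000 × 136 = 1.79520×10^7 W.
P_out = 15500 × 1120 = 1.73600×10^7 W.
η = P_out/P_in = 1.73600×10^7/(1.79520×10^7) = 0.967.

η ≈ 96.7%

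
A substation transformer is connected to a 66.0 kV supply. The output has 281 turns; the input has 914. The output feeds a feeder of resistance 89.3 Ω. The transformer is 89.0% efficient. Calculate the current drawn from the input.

I_in ≈ 78.5 A

V_out = 66000 × 281/914 = 20291 V.
I_out = V_out/R = 20291/89.3 = 227.22 A.
P_out = V_out I_out = 20291 × 227.22 = 4.6106×10^6 W.
P_in = P_out/η = 4.6106×10^6/0.890 = 5.1804×10^6 W.
I_in = P_in/V_in = 5.1804×10^6/66000 = 78.5 A.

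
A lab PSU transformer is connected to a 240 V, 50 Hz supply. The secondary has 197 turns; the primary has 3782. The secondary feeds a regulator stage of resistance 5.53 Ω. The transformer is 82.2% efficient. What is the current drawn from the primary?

I_p ≈ 0.143 A

V_s = 240 × 197/3782 = 12.501 V.
I_s = V_s/R = 12.501/5.53 = 2.2606 A.
P_out = V_s I_s = 12.501 × 2.2606 = 28.261 W.
P_in = P_out/η = 28.261/0.822 = 34.381 W.
I_p = P_in/V_p = 34.381/240 = 0.143 A.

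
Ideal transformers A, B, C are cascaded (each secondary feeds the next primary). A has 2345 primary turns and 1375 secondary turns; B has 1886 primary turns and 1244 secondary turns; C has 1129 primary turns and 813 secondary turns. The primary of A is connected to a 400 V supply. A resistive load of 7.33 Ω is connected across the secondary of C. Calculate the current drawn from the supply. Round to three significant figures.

After A: V = 400.00 × 1375/2345 = 234.54 V.
After B: V = 234.54 × 1244/1886 = 154.70 V.
After C: V = 154.70 × 813/1129 = 111.40 V.
I_load = 111.40/7.33 = 15.198 A, so P_out = 111.40 × 15.198 = 1693.1 W.
All ideal ⇒ P_in = P_out, so I_supply = 1693.1/400 = 4.23 A.

I_supply ≈ 4.23 A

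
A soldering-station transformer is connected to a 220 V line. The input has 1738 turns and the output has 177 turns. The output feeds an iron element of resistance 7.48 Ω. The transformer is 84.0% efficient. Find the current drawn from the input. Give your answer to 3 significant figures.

I_in ≈ 0.363 A

V_out = 220 × 177/1738 = 22.405 V.
I_out = V_out/R = 22.405/7.48 = 2.9953 A.
P_out = V_out I_out = 22.405 × 2.9953 = 67.111 W.
P_in = P_out/η = 67.111/0.840 = 79.894 W.
I_in = P_in/V_in = 79.894/220 = 0.363 A.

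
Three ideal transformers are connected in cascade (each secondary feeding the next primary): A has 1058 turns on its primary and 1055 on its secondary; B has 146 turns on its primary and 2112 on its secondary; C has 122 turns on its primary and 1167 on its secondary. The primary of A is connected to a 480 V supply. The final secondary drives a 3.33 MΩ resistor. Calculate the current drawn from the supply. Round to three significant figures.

I_supply ≈ 2.74 A

After A: V = 480.00 × 1055/1058 = 478.64 V.
After B: V = 478.64 × 2112/146 = 6923.9 V.
After C: V = 6923.9 × 1167/122 = 66231 V.
I_load = 66231/(3.33×10^6) = 0.019889 A, so P_out = 66231 × 0.019889 = 1317.3 W.
All ideal ⇒ P_in = P_out, so I_supply = 1317.3/480 = 2.74 A.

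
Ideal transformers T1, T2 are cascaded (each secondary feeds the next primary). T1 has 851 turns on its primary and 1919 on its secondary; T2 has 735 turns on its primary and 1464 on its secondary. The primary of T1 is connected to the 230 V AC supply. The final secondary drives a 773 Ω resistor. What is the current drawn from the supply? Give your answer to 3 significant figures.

I_supply ≈ 6.00 A

Secondary of T1: V = 230.00 × 1919/851 = 518.65 V.
Secondary of T2: V = 518.65 × 1464/735 = 1033.1 V.
I_load = 1033.1/773 = 1.3364 A, so P_out = 1033.1 × 1.3364 = 1380.6 W.
All ideal ⇒ P_in = P_out, so I_supply = 1380.6/230 = 6.00 A.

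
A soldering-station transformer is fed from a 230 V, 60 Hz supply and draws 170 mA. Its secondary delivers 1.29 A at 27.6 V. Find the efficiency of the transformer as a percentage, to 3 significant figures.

P_in = 230 × 0.170 = 39.1000 W.
P_out = 27.6 × 1.29 = 35.6040 W.
η = P_out/P_in = 35.6040/39.1000 = 0.911.

η ≈ 91.1%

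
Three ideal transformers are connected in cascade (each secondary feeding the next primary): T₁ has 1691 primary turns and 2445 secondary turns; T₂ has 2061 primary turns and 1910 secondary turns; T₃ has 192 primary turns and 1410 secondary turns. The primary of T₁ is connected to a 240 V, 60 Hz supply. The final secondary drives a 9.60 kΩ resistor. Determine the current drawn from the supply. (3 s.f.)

I_supply ≈ 2.42 A

After T₁: V = 240.00 × 2445/1691 = 347.01 V.
After T₂: V = 347.01 × 1910/2061 = 321.59 V.
After T₃: V = 321.59 × 1410/192 = 2361.7 V.
I_load = 2361.7/9600 = 0.24601 A, so P_out = 2361.7 × 0.24601 = 580.99 W.
All ideal ⇒ P_in = P_out, so I_supply = 580.99/240 = 2.42 A.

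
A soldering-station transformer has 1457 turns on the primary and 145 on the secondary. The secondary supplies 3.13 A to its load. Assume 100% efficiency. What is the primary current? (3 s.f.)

For an ideal transformer I_p/I_s = N_s/N_p, so I_p = 3.13 × 145/1457 = 0.311 A.

I_p ≈ 0.311 A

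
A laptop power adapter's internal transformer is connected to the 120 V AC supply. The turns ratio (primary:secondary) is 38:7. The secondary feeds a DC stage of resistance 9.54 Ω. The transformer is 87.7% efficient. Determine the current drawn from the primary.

V_s = 120 × 7/38 = 22.105 V.
I_s = V_s/R = 22.105/9.54 = 2.3171 A.
P_out = V_s I_s = 22.105 × 2.3171 = 51.220 W.
P_in = P_out/η = 51.220/0.877 = 58.404 W.
I_p = P_in/V_p = 58.404/120 = 0.487 A.

I_p ≈ 0.487 A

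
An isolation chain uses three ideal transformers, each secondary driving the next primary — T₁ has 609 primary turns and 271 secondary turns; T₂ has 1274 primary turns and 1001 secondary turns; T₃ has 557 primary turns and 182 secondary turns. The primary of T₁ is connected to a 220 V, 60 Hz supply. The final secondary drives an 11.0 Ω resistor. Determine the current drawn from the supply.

After T₁: V = 220.00 × 271/609 = 97.898 V.
After T₂: V = 97.898 × 1001/1274 = 76.920 V.
After T₃: V = 76.920 × 182/557 = 25.134 V.
I_load = 25.134/11.0 = 2.2849 A, so P_out = 25.134 × 2.2849 = 57.427 W.
All ideal ⇒ P_in = P_out, so I_supply = 57.427/220 = 0.261 A.

I_supply ≈ 0.261 A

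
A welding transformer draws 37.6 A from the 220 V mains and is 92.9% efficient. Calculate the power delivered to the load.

P_out ≈ 7680 W

P_in = V_p I_p = 220 × 37.6 = 8272.0 W.
P_out = η P_in = 0.929 × 8272.0 = 7680 W.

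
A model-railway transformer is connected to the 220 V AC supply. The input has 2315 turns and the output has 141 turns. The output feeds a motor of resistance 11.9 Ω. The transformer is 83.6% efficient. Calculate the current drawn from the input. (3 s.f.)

I_in ≈ 0.0820 A

V_out = 220 × 141/2315 = 13.400 V.
I_out = V_out/R = 13.400/11.9 = 1.1260 A.
P_out = V_out I_out = 13.400 × 1.1260 = 15.088 W.
P_in = P_out/η = 15.088/0.836 = 18.048 W.
I_in = P_in/V_in = 18.048/220 = 0.0820 A.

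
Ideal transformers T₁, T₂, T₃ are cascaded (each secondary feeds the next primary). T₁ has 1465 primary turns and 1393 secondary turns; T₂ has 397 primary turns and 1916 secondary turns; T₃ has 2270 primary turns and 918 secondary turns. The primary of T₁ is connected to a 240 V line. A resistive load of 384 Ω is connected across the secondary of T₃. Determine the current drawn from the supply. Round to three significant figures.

After T₁: V = 240.00 × 1393/1465 = 228.20 V.
After T₂: V = 228.20 × 1916/397 = 1101.4 V.
After T₃: V = 1101.4 × 918/2270 = 445.40 V.
I_load = 445.40/384 = 1.1599 A, so P_out = 445.40 × 1.1599 = 516.61 W.
All ideal ⇒ P_in = P_out, so I_supply = 516.61/240 = 2.15 A.

I_supply ≈ 2.15 A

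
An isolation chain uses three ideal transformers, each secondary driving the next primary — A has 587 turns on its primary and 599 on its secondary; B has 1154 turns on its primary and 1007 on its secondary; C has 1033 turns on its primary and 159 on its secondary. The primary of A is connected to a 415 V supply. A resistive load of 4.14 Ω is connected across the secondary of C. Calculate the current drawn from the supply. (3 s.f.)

Secondary of A: V = 415.00 × 599/587 = 423.48 V.
Secondary of B: V = 423.48 × 1007/1154 = 369.54 V.
Secondary of C: V = 369.54 × 159/1033 = 56.880 V.
I_load = 56.880/4.14 = 13.739 A, so P_out = 56.880 × 13.739 = 781.47 W.
All ideal ⇒ P_in = P_out, so I_supply = 781.47/415 = 1.88 A.

I_supply ≈ 1.88 A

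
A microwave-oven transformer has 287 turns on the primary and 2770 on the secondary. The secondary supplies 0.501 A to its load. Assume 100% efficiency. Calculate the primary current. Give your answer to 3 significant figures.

I_p ≈ 4.84 A

For an ideal transformer I_p/I_s = N_s/N_p, so I_p = 0.501 × 2770/287 = 4.84 A.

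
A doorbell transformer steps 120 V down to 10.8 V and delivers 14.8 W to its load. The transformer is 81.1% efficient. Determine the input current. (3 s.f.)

I_in ≈ 0.152 A

P_in = P_out/η = 14.8/0.811 = 18.249 W.
I_in = P_in/V_in = 18.249/120 = 0.152 A.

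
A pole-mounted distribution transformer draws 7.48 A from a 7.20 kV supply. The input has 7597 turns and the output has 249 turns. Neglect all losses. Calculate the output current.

I_out ≈ 228 A

I_out/I_in = N_in/N_out, so I_out = 7.48 × 7597/249 = 228 A.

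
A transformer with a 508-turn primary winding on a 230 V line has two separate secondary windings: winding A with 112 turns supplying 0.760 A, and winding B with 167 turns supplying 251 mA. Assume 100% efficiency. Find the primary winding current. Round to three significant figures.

V_A = 230 × 112/508 = 50.709 V; V_B = 230 × 167/508 = 75.610 V.
P_out = V_A I_A + V_B I_B = 50.709×0.760 + 75.610×0.251 = 38.539 + 18.978 = 57.517 W.
Ideal ⇒ P_in = P_out, so I_p = P_out/V_p = 57.517/230 = 0.250 A.

I_p ≈ 0.250 A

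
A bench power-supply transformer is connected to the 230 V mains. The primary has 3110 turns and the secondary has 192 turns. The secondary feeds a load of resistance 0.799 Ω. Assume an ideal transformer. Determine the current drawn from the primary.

V_s = V_p × N_s/N_p = 230 × 192/3110 = 14.199 V.
I_s = V_s/R = 14.199/0.799 = 17.771 A.
For an ideal transformer I_p N_p = I_s N_s, so I_p = 17.771 × 192/3110 = 1.10 A.

I_p ≈ 1.10 A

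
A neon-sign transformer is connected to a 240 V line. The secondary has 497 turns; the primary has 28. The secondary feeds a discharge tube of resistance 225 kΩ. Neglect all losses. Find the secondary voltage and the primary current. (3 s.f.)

V_s ≈ 4260 V, I_p ≈ 0.336 A

V_s = V_p × N_s/N_p = 240 × 497/28 = 4260.0 V.
I_s = V_s/R = 4260.0/225000 = 0.018933 A.
I_p = I_s × N_s/N_p = 0.018933 × 497/28 = 0.336 A.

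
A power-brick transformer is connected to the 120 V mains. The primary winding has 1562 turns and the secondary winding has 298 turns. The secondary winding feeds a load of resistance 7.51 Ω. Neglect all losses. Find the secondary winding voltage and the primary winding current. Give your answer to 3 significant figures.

V_s = V_p × N_s/N_p = 120 × 298/1562 = 22.894 V.
I_s = V_s/R = 22.894/7.51 = 3.0484 A.
I_p = I_s × N_s/N_p = 3.0484 × 298/1562 = 0.582 A.

V_s ≈ 22.9 V, I_p ≈ 0.582 A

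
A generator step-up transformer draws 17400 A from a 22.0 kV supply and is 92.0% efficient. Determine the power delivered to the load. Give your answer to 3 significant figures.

P_out ≈ 3.52×10^8 W

P_in = V_p I_p = 22000 × 17400 = 3.8280×10^8 W.
P_out = η P_in = 0.920 × 3.8280×10^8 = 3.52×10^8 W.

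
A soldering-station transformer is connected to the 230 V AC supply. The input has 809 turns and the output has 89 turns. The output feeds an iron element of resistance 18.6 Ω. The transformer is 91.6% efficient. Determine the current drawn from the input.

V_out = 230 × 89/809 = 25.303 V.
I_out = V_out/R = 25.303/18.6 = 1.3604 A.
P_out = V_out I_out = 25.303 × 1.3604 = 34.421 W.
P_in = P_out/η = 34.421/0.916 = 37.578 W.
I_in = P_in/V_in = 37.578/230 = 0.163 A.

I_in ≈ 0.163 A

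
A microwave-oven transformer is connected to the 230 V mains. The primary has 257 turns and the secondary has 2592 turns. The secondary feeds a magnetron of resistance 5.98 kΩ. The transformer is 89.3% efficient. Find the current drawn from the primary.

I_p ≈ 4.38 A

V_s = 230 × 2592/257 = 2319.7 V.
I_s = V_s/R = 2319.7/5980 = 0.38791 A.
P_out = V_s I_s = 2319.7 × 0.38791 = 899.83 W.
P_in = P_out/η = 899.83/0.893 = 1007.6 W.
I_p = P_in/V_p = 1007.6/230 = 4.38 A.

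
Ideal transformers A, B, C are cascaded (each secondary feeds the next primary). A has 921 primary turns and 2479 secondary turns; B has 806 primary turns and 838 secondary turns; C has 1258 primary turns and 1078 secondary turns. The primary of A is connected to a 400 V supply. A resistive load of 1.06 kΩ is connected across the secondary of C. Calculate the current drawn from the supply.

I_supply ≈ 2.17 A

After A: V = 400.00 × 2479/921 = 1076.7 V.
After B: V = 1076.7 × 838/806 = 1119.4 V.
After C: V = 1119.4 × 1078/1258 = 959.23 V.
I_load = 959.23/1060 = 0.90494 A, so P_out = 959.23 × 0.90494 = 868.04 W.
All ideal ⇒ P_in = P_out, so I_supply = 868.04/400 = 2.17 A.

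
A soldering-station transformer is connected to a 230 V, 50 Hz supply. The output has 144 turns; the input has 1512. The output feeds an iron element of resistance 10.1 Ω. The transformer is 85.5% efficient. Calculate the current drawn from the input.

I_in ≈ 0.242 A

V_out = 230 × 144/1512 = 21.905 V.
I_out = V_out/R = 21.905/10.1 = 2.1688 A.
P_out = V_out I_out = 21.905 × 2.1688 = 47.507 W.
P_in = P_out/η = 47.507/0.855 = 55.563 W.
I_in = P_in/V_in = 55.563/230 = 0.242 A.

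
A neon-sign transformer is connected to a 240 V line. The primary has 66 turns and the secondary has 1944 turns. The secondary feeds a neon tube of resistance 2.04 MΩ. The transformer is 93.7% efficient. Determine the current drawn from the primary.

I_p ≈ 0.109 A

V_s = 240 × 1944/66 = 7069.1 V.
I_s = V_s/R = 7069.1/(2.04×10^6) = 0.0034652 A.
P_out = V_s I_s = 7069.1 × 0.0034652 = 24.496 W.
P_in = P_out/η = 24.496/0.937 = 26.143 W.
I_p = P_in/V_p = 26.143/240 = 0.109 A.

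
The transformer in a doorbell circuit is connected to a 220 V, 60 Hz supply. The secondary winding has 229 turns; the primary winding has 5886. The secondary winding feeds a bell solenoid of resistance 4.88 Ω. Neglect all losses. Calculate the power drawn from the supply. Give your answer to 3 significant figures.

V_s = V_p × N_s/N_p = 220 × 229/5886 = 8.5593 V.
I_s = V_s/R = 8.5593/4.88 = 1.7540 A.
I_p = I_s × N_s/N_p = 1.7540 × 229/5886 = 0.068239 A.
P = V_p I_p = 220 × 0.068239 = 15.0 W.

P ≈ 15.0 W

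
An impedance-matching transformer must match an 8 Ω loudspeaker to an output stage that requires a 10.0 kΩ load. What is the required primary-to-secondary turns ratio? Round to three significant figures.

Z_p/Z_s = (N_p/N_s)², so N_p/N_s = √(10000/8) = √1250 = 35.4.

N_p/N_s ≈ 35.4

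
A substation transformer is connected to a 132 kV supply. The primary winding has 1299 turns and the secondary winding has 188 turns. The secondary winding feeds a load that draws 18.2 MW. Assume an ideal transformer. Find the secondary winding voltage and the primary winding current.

V_s ≈ 19100 V, I_p ≈ 138 A

V_s = V_p × N_s/N_p = 132000 × 188/1299 = 19104 V.
I_s = P/V_s = 1.82×10^7/19104 = 952.68 A.
I_p = I_s × N_s/N_p = 952.68 × 188/1299 = 138 A.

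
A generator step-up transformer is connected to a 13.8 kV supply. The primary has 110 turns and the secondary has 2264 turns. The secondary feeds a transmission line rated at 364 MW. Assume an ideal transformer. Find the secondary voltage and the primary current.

V_s ≈ 284000 V, I_p ≈ 26400 A

V_s = V_p × N_s/N_p = 13800 × 2264/110 = 284030 V.
I_s = P/V_s = 3.64×10^8/284030 = 1281.6 A.
I_p = I_s × N_s/N_p = 1281.6 × 2264/110 = 26400 A.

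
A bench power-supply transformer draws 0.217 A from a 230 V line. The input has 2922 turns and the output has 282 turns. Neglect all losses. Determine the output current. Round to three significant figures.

I_out ≈ 2.25 A

I_out/I_in = N_in/N_out, so I_out = 0.217 × 2922/282 = 2.25 A.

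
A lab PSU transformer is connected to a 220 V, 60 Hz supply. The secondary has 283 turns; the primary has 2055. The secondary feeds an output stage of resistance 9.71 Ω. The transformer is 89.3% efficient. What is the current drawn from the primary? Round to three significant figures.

I_p ≈ 0.481 A

V_s = 220 × 283/2055 = 30.297 V.
I_s = V_s/R = 30.297/9.71 = 3.1202 A.
P_out = V_s I_s = 30.297 × 3.1202 = 94.531 W.
P_in = P_out/η = 94.531/0.893 = 105.86 W.
I_p = P_in/V_p = 105.86/220 = 0.481 A.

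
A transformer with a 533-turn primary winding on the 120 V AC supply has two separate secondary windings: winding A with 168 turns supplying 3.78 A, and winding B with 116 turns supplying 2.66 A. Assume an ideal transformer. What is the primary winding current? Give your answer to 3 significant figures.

V_A = 120 × 168/533 = 37.824 V; V_B = 120 × 116/533 = 26.116 V.
P_out = V_A I_A + V_B I_B = 37.824×3.78 + 26.116×2.66 = 142.97 + 69.469 = 212.44 W.
Ideal ⇒ P_in = P_out, so I_p = P_out/V_p = 212.44/120 = 1.77 A.

I_p ≈ 1.77 A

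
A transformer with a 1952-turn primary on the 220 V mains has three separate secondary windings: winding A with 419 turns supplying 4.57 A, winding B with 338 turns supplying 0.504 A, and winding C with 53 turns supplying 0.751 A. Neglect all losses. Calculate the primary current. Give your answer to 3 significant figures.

I_p ≈ 1.09 A

V_A = 220 × 419/1952 = 47.223 V; V_B = 220 × 338/1952 = 38.094 V; V_C = 220 × 53/1952 = 5.9734 V.
P_out = V_A I_A + V_B I_B + V_C I_C = 47.223×4.57 + 38.094×0.504 + 5.9734×0.751 = 215.81 + 19.200 + 4.4860 = 239.50 W.
Ideal ⇒ P_in = P_out, so I_p = P_out/V_p = 239.50/220 = 1.09 A.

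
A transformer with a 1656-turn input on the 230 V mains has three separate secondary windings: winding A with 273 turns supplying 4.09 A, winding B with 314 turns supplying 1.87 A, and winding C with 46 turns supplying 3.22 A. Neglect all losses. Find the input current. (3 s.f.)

I_in ≈ 1.12 A

V_A = 230 × 273/1656 = 37.917 V; V_B = 230 × 314/1656 = 43.611 V; V_C = 230 × 46/1656 = 6.3889 V.
P_out = V_A I_A + V_B I_B + V_C I_C = 37.917×4.09 + 43.611×1.87 + 6.3889×3.22 = 155.08 + 81.553 + 20.572 = 257.20 W.
Ideal ⇒ P_in = P_out, so I_in = P_out/V_in = 257.20/230 = 1.12 A.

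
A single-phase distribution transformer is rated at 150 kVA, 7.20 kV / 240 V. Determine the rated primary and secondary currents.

I_p ≈ 20.8 A, I_s ≈ 625 A

I_p = S/V_p = 150000/7200 = 20.8 A.
I_s = S/V_s = 150000/240 = 625 A.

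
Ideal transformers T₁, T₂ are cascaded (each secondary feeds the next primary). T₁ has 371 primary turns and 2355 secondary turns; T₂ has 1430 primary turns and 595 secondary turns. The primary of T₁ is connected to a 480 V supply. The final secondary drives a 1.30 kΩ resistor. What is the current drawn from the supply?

Secondary of T₁: V = 480.00 × 2355/371 = 3046.9 V.
Secondary of T₂: V = 3046.9 × 595/1430 = 1267.8 V.
I_load = 1267.8/1300 = 0.97520 A, so P_out = 1267.8 × 0.97520 = 1236.3 W.
All ideal ⇒ P_in = P_out, so I_supply = 1236.3/480 = 2.58 A.

I_supply ≈ 2.58 A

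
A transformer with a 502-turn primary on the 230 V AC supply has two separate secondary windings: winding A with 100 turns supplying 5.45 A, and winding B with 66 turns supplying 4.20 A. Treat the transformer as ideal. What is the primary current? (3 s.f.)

I_p ≈ 1.64 A

V_A = 230 × 100/502 = 45.817 V; V_B = 230 × 66/502 = 30.239 V.
P_out = V_A I_A + V_B I_B = 45.817×5.45 + 30.239×4.20 = 249.70 + 127.00 = 376.71 W.
Ideal ⇒ P_in = P_out, so I_p = P_out/V_p = 376.71/230 = 1.64 A.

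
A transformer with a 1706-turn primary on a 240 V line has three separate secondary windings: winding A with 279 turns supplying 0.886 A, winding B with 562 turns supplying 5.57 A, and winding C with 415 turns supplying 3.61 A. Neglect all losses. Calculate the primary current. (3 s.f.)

I_p ≈ 2.86 A

V_A = 240 × 279/1706 = 39.250 V; V_B = 240 × 562/1706 = 79.062 V; V_C = 240 × 415/1706 = 58.382 V.
P_out = V_A I_A + V_B I_B + V_C I_C = 39.250×0.886 + 79.062×5.57 + 58.382×3.61 = 34.775 + 440.38 + 210.76 = 685.91 W.
Ideal ⇒ P_in = P_out, so I_p = P_out/V_p = 685.91/240 = 2.86 A.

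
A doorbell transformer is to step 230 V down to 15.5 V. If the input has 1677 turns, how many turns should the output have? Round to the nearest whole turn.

N_out/N_in = V_out/V_in, so N_out = 1677 × 15.5/230 = 113.0 ≈ 113 turns.

N_out = 113 turns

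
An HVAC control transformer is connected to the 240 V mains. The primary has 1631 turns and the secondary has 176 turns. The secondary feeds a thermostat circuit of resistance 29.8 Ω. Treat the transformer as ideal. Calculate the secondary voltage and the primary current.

V_s = V_p × N_s/N_p = 240 × 176/1631 = 25.898 V.
I_s = V_s/R = 25.898/29.8 = 0.86907 A.
I_p = I_s × N_s/N_p = 0.86907 × 176/1631 = 0.0938 A.

V_s ≈ 25.9 V, I_p ≈ 0.0938 A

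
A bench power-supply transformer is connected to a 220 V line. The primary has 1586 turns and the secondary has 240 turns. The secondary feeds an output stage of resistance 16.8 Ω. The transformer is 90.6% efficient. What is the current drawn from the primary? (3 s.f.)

V_s = 220 × 240/1586 = 33.291 V.
I_s = V_s/R = 33.291/16.8 = 1.9816 A.
P_out = V_s I_s = 33.291 × 1.9816 = 65.971 W.
P_in = P_out/η = 65.971/0.906 = 72.816 W.
I_p = P_in/V_p = 72.816/220 = 0.331 A.

I_p ≈ 0.331 A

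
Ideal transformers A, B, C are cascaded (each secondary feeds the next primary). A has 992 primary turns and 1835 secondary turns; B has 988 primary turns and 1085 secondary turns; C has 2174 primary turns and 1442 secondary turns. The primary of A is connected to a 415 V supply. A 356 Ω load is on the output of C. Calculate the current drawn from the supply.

After A: V = 415.00 × 1835/992 = 767.67 V.
After B: V = 767.67 × 1085/988 = 843.03 V.
After C: V = 843.03 × 1442/2174 = 559.18 V.
I_load = 559.18/356 = 1.5707 A, so P_out = 559.18 × 1.5707 = 878.32 W.
All ideal ⇒ P_in = P_out, so I_supply = 878.32/415 = 2.12 A.

I_supply ≈ 2.12 A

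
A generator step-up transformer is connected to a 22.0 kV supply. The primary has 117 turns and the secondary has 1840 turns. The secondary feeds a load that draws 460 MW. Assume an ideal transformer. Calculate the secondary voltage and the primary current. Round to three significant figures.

V_s ≈ 346000 V, I_p ≈ 20900 A

V_s = V_p × N_s/N_p = 22000 × 1840/117 = 345980 V.
I_s = P/V_s = 4.60×10^8/345980 = 1329.5 A.
I_p = I_s × N_s/N_p = 1329.5 × 1840/117 = 20900 A.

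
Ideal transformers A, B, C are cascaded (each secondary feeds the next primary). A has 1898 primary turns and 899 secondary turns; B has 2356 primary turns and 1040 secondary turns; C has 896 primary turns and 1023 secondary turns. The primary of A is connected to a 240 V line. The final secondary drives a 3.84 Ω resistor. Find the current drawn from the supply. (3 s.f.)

I_supply ≈ 3.56 A

Secondary of A: V = 240.00 × 899/1898 = 113.68 V.
Secondary of B: V = 113.68 × 1040/2356 = 50.180 V.
Secondary of C: V = 50.180 × 1023/896 = 57.293 V.
I_load = 57.293/3.84 = 14.920 A, so P_out = 57.293 × 14.920 = 854.81 W.
All ideal ⇒ P_in = P_out, so I_supply = 854.81/240 = 3.56 A.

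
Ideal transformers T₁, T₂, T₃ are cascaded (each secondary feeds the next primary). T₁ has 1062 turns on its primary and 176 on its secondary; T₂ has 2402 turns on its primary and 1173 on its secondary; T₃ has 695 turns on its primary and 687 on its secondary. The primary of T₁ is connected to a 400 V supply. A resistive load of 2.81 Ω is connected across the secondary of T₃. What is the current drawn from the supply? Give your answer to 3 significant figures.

Secondary of T₁: V = 400.00 × 176/1062 = 66.290 V.
Secondary of T₂: V = 66.290 × 1173/2402 = 32.372 V.
Secondary of T₃: V = 32.372 × 687/695 = 32.000 V.
I_load = 32.000/2.81 = 11.388 A, so P_out = 32.000 × 11.388 = 364.40 W.
All ideal ⇒ P_in = P_out, so I_supply = 364.40/400 = 0.911 A.

I_supply ≈ 0.911 A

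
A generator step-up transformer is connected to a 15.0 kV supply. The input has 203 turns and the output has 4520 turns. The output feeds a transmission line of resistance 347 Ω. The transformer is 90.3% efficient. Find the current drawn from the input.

V_out = 15000 × 4520/203 = 333990 V.
I_out = V_out/R = 333990/347 = 962.51 A.
P_out = V_out I_out = 333990 × 962.51 = 3.2147×10^8 W.
P_in = P_out/η = 3.2147×10^8/0.903 = 3.5600×10^8 W.
I_in = P_in/V_in = 3.5600×10^8/15000 = 23700 A.

I_in ≈ 23700 A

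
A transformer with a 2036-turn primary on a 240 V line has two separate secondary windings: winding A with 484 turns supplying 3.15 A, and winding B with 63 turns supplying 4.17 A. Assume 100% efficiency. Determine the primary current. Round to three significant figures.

I_p ≈ 0.878 A

V_A = 240 × 484/2036 = 57.053 V; V_B = 240 × 63/2036 = 7.4263 V.
P_out = V_A I_A + V_B I_B = 57.053×3.15 + 7.4263×4.17 = 179.72 + 30.968 = 210.68 W.
Ideal ⇒ P_in = P_out, so I_p = P_out/V_p = 210.68/240 = 0.878 A.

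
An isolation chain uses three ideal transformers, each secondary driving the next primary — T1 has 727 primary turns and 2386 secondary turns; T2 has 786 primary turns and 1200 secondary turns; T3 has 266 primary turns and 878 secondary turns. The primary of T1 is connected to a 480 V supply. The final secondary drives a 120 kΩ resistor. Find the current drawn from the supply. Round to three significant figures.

I_supply ≈ 1.09 A

After T1: V = 480.00 × 2386/727 = 1575.4 V.
After T2: V = 1575.4 × 1200/786 = 2405.1 V.
After T3: V = 2405.1 × 878/266 = 7938.7 V.
I_load = 7938.7/120000 = 0.066156 A, so P_out = 7938.7 × 0.066156 = 525.19 W.
All ideal ⇒ P_in = P_out, so I_supply = 525.19/480 = 1.09 A.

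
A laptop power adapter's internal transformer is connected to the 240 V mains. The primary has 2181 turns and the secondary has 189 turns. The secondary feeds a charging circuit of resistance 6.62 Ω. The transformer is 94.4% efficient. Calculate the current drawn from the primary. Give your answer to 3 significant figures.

I_p ≈ 0.288 A

V_s = 240 × 189/2181 = 20.798 V.
I_s = V_s/R = 20.798/6.62 = 3.1417 A.
P_out = V_s I_s = 20.798 × 3.1417 = 65.340 W.
P_in = P_out/η = 65.340/0.944 = 69.216 W.
I_p = P_in/V_p = 69.216/240 = 0.288 A.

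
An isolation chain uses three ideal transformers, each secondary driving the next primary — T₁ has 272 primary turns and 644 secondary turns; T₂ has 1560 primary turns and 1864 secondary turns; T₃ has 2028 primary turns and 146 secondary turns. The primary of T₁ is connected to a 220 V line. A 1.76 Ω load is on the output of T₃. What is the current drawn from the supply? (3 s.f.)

I_supply ≈ 5.19 A

After T₁: V = 220.00 × 644/272 = 520.88 V.
After T₂: V = 520.88 × 1864/1560 = 622.39 V.
After T₃: V = 622.39 × 146/2028 = 44.807 V.
I_load = 44.807/1.76 = 25.459 A, so P_out = 44.807 × 25.459 = 1140.7 W.
All ideal ⇒ P_in = P_out, so I_supply = 1140.7/220 = 5.19 A.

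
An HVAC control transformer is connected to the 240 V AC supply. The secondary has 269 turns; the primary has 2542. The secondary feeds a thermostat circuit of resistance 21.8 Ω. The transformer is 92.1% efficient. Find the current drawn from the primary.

I_p ≈ 0.134 A

V_s = 240 × 269/2542 = 25.397 V.
I_s = V_s/R = 25.397/21.8 = 1.1650 A.
P_out = V_s I_s = 25.397 × 1.1650 = 29.588 W.
P_in = P_out/η = 29.588/0.921 = 32.126 W.
I_p = P_in/V_p = 32.126/240 = 0.134 A.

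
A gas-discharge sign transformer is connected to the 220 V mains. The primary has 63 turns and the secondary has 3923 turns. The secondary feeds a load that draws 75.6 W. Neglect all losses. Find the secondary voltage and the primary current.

V_s ≈ 13700 V, I_p ≈ 0.344 A

V_s = V_p × N_s/N_p = 220 × 3923/63 = 13699 V.
I_s = P/V_s = 75.6/13699 = 0.0055185 A.
I_p = I_s × N_s/N_p = 0.0055185 × 3923/63 = 0.344 A.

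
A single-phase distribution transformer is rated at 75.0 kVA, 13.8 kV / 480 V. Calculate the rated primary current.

I_p = S/V_p = 75000/13800 = 5.43 A.

I_p ≈ 5.43 A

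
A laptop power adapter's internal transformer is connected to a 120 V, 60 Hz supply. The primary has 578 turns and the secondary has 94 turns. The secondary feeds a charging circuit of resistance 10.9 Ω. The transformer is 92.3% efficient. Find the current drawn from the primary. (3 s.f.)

V_s = 120 × 94/578 = 19.516 V.
I_s = V_s/R = 19.516/10.9 = 1.7904 A.
P_out = V_s I_s = 19.516 × 1.7904 = 34.941 W.
P_in = P_out/η = 34.941/0.923 = 37.856 W.
I_p = P_in/V_p = 37.856/120 = 0.315 A.

I_p ≈ 0.315 A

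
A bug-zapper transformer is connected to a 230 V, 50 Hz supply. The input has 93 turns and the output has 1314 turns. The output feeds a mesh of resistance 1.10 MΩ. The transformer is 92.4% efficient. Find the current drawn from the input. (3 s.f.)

V_out = 230 × 1314/93 = 3249.7 V.
I_out = V_out/R = 3249.7/(1.10×10^6) = 0.0029543 A.
P_out = V_out I_out = 3249.7 × 0.0029543 = 9.6004 W.
P_in = P_out/η = 9.6004/0.924 = 10.390 W.
I_in = P_in/V_in = 10.390/230 = 0.0452 A.

I_in ≈ 0.0452 A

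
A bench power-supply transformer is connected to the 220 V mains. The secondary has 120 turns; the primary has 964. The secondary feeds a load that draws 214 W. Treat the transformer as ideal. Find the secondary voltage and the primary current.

V_s = V_p × N_s/N_p = 220 × 120/964 = 27.386 V.
I_s = P/V_s = 214/27.386 = 7.8142 A.
I_p = I_s × N_s/N_p = 7.8142 × 120/964 = 0.973 A.

V_s ≈ 27.4 V, I_p ≈ 0.973 A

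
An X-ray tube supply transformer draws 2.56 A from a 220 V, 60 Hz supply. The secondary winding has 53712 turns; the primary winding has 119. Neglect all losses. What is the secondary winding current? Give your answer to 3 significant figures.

I_s ≈ 0.00567 A

I_s/I_p = N_p/N_s, so I_s = 2.56 × 119/53712 = 0.00567 A.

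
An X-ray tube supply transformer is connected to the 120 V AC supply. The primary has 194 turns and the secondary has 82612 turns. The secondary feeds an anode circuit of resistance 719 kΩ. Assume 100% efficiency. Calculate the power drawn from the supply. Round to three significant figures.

P ≈ 3630 W

V_s = V_p × N_s/N_p = 120 × 82612/194 = 51100 V.
I_s = V_s/R = 51100/719000 = 0.071071 A.
I_p = I_s × N_s/N_p = 0.071071 × 82612/194 = 30.265 A.
P = V_p I_p = 120 × 30.265 = 3630 W.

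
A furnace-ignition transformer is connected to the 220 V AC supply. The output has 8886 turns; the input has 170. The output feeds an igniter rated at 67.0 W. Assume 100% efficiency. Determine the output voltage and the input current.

V_out = V_in × N_out/N_in = 220 × 8886/170 = 11500 V.
I_out = P/V_out = 67.0/11500 = 0.0058263 A.
I_in = I_out × N_out/N_in = 0.0058263 × 8886/170 = 0.305 A.

V_out ≈ 11500 V, I_in ≈ 0.305 A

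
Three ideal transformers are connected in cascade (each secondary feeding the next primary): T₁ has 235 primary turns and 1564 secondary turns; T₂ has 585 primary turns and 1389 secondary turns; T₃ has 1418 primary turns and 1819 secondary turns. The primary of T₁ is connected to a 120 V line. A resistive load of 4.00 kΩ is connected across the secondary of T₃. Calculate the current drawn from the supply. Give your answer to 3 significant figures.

After T₁: V = 120.00 × 1564/235 = 798.64 V.
After T₂: V = 798.64 × 1389/585 = 1896.3 V.
After T₃: V = 1896.3 × 1819/1418 = 2432.5 V.
I_load = 2432.5/4000 = 0.60813 A, so P_out = 2432.5 × 0.60813 = 1479.3 W.
All ideal ⇒ P_in = P_out, so I_supply = 1479.3/120 = 12.3 A.

I_supply ≈ 12.3 A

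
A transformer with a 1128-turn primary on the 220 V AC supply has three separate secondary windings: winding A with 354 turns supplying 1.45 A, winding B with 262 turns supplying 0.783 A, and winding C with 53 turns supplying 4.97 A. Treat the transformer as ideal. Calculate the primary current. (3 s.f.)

V_A = 220 × 354/1128 = 69.043 V; V_B = 220 × 262/1128 = 51.099 V; V_C = 220 × 53/1128 = 10.337 V.
P_out = V_A I_A + V_B I_B + V_C I_C = 69.043×1.45 + 51.099×0.783 + 10.337×4.97 = 100.11 + 40.011 + 51.374 = 191.50 W.
Ideal ⇒ P_in = P_out, so I_p = P_out/V_p = 191.50/220 = 0.870 A.

I_p ≈ 0.870 A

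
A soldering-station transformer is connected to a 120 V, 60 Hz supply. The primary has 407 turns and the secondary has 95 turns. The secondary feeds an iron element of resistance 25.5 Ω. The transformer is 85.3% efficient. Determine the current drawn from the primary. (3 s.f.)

I_p ≈ 0.301 A

V_s = 120 × 95/407 = 28.010 V.
I_s = V_s/R = 28.010/25.5 = 1.0984 A.
P_out = V_s I_s = 28.010 × 1.0984 = 30.767 W.
P_in = P_out/η = 30.767/0.853 = 36.069 W.
I_p = P_in/V_p = 36.069/120 = 0.301 A.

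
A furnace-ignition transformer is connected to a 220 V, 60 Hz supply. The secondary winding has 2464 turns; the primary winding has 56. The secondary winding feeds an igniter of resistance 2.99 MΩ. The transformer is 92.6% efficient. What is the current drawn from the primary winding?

V_s = 220 × 2464/56 = 9680.0 V.
I_s = V_s/R = 9680.0/(2.99×10^6) = 0.0032375 A.
P_out = V_s I_s = 9680.0 × 0.0032375 = 31.339 W.
P_in = P_out/η = 31.339/0.926 = 33.843 W.
I_p = P_in/V_p = 33.843/220 = 0.154 A.

I_p ≈ 0.154 A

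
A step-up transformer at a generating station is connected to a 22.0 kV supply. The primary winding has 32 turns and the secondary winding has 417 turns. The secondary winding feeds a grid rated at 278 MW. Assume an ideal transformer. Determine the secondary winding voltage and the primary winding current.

V_s = V_p × N_s/N_p = 22000 × 417/32 = 286690 V.
I_s = P/V_s = 2.78×10^8/286690 = 969.70 A.
I_p = I_s × N_s/N_p = 969.70 × 417/32 = 12600 A.

V_s ≈ 287000 V, I_p ≈ 12600 A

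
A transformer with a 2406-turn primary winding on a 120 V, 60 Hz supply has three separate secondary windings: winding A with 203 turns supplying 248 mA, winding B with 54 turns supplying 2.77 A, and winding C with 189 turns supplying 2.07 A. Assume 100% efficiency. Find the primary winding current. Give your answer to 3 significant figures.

V_A = 120 × 203/2406 = 10.125 V; V_B = 120 × 54/2406 = 2.6933 V; V_C = 120 × 189/2406 = 9.4264 V.
P_out = V_A I_A + V_B I_B + V_C I_C = 10.125×0.248 + 2.6933×2.77 + 9.4264×2.07 = 2.5109 + 7.4603 + 19.513 = 29.484 W.
Ideal ⇒ P_in = P_out, so I_p = P_out/V_p = 29.484/120 = 0.246 A.

I_p ≈ 0.246 A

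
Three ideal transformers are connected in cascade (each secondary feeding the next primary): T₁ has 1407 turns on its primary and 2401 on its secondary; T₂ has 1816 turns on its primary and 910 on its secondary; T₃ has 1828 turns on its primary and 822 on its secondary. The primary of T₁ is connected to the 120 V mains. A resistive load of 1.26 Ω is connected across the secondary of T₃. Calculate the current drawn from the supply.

Secondary of T₁: V = 120.00 × 2401/1407 = 204.78 V.
Secondary of T₂: V = 204.78 × 910/1816 = 102.61 V.
Secondary of T₃: V = 102.61 × 822/1828 = 46.142 V.
I_load = 46.142/1.26 = 36.621 A, so P_out = 46.142 × 36.621 = 1689.8 W.
All ideal ⇒ P_in = P_out, so I_supply = 1689.8/120 = 14.1 A.

I_supply ≈ 14.1 A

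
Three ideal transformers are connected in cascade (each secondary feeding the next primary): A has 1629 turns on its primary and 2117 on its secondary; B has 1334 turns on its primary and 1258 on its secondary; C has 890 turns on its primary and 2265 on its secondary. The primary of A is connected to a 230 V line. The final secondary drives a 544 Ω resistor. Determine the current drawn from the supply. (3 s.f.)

I_supply ≈ 4.11 A

After A: V = 230.00 × 2117/1629 = 298.90 V.
After B: V = 298.90 × 1258/1334 = 281.87 V.
After C: V = 281.87 × 2265/890 = 717.35 V.
I_load = 717.35/544 = 1.3187 A, so P_out = 717.35 × 1.3187 = 945.94 W.
All ideal ⇒ P_in = P_out, so I_supply = 945.94/230 = 4.11 A.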